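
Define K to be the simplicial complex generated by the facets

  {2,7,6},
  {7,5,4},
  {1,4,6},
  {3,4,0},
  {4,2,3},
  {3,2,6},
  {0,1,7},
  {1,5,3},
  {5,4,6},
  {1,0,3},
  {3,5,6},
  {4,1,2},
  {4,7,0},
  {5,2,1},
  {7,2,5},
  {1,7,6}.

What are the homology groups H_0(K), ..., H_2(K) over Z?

H_0 ≅ Z,  H_1 ≅ Z^2,  H_2 ≅ Z.

We work with the vertex ordering 0 < 1 < 2 < 3 < 4 < 5 < 6 < 7. The simplices of K, each written with vertices in increasing order, are:

  0-simplices (8): [0], [1], [2], [3], [4], [5], [6], [7]
  1-simplices (24): (24 of them)
  2-simplices (16): [0,1,3], [0,1,7], [0,3,4], [0,4,7], [1,2,4], [1,2,5], [1,3,5], [1,4,6], [1,6,7], [2,3,4], [2,3,6], [2,5,7], [2,6,7], [3,5,6], [4,5,6], [4,5,7]

giving chain groups C_0 ≅ Z^8, C_1 ≅ Z^24, C_2 ≅ Z^16.

Boundary ∂_1: C_1 → C_0 maps an edge to its endpoints' difference, ∂[p,q] = q − p. For instance
  ∂[2,6] = [6] − [2].
This gives a 8×24 integer matrix of rank 7; reducing to Smith normal form yields diagonal entries (1,1,1,1,1,1,1).

The boundary map ∂_2: C_2 → C_1 sends each 2-simplex [p,q,r] to [q,r] − [p,r] + [p,q]. For instance
  ∂[2,5,7] = [5,7] − [2,7] + [2,5],
  ∂[0,1,7] = [1,7] − [0,7] + [0,1].
The 24×16 boundary matrix has rank 15 and Smith normal form diag(1,1,1,1,1,1,1,1,1,1,1,1,1,1,1).

Now H_k = ker ∂_k / im ∂_{k+1}, so:

  H_0: rank C_0 − rank ∂_1 = 8 − 7 = 1, and the invariant factors of ∂_1 are all 1, so H_0 = Z.
  H_1: rank ker ∂_1 − rank ∂_2 = (24 − 7) − 15 = 2, and the invariant factors of ∂_2 are all 1, so H_1 = Z^2.
  H_2: rank ker ∂_2 − rank ∂_3 = (16 − 15) − 0 = 1, and there is no ∂_3, so H_2 = Z.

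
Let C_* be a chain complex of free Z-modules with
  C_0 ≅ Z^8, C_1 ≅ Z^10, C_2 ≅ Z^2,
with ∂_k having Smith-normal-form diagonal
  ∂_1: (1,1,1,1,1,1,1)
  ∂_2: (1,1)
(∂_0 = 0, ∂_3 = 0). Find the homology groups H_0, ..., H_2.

H_0: b_0 = 8 − 0 − 7 = 1; torsion from ∂_1 factors > 1: none. So H_0 ≅ Z.
H_1: b_1 = 10 − 7 − 2 = 1; torsion from ∂_2 factors > 1: none. So H_1 ≅ Z.
H_2: b_2 = 2 − 2 − 0 = 0; torsion from ∂_3 factors > 1: none. So H_2 ≅ 0.

H_0 ≅ Z,  H_1 ≅ Z,  H_2 = 0.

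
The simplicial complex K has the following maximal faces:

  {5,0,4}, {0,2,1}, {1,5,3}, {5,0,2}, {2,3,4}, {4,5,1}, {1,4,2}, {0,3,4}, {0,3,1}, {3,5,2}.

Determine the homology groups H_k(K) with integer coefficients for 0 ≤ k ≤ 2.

Take the total order 0 < 1 < 2 < 3 < 4 < 5 on the vertex set. Then K (dimension 2) consists of the simplices:

  0-simplices (6): [0], [1], [2], [3], [4], [5]
  1-simplices (15): [0,1], [0,2], [0,3], [0,4], [0,5], [1,2], [1,3], [1,4], [1,5], [2,3], [2,4], [2,5], [3,4], [3,5], [4,5]
  2-simplices (10): [0,1,2], [0,1,3], [0,2,5], [0,3,4], [0,4,5], [1,2,4], [1,3,5], [1,4,5], [2,3,4], [2,3,5]

giving chain groups C_0 ≅ Z^6, C_1 ≅ Z^15, C_2 ≅ Z^10.

∂_1: C_1 → C_0 is given by ∂[p,q] = [q] − [p]. For instance
  ∂[1,3] = [3] − [1].
As a 6×15 matrix over Z this has rank 5, with invariant factors (1,1,1,1,1).

∂_2: C_2 → C_1 maps a triangle to the signed sum of its edges. For instance
  ∂[2,3,4] = [3,4] − [2,4] + [2,3],
  ∂[1,4,5] = [4,5] − [1,5] + [1,4].
This gives a 15×10 integer matrix of rank 10; reducing to Smith normal form yields diagonal entries (1,1,1,1,1,1,1,1,1,2).

Computing H_k = (kernel of ∂_k) / (image of ∂_{k+1}):

  H_0: rank C_0 − rank ∂_1 = 6 − 5 = 1, and the invariant factors of ∂_1 are all 1, so H_0 ≅ Z.
  H_1: rank ker ∂_1 − rank ∂_2 = (15 − 5) − 10 = 0, and ∂_2 has invariant factor 2 > 1, so H_1 ≅ Z_2.
  H_2: rank ker ∂_2 − rank ∂_3 = (10 − 10) − 0 = 0, and there is no ∂_3, so H_2 ≅ 0.

As a check, the Euler characteristic is 6 − 15 + 10 = 1, which agrees with 1 − 0 + 0 = 1.

H_0 ≅ Z,  H_1 ≅ Z_2,  H_2 = 0.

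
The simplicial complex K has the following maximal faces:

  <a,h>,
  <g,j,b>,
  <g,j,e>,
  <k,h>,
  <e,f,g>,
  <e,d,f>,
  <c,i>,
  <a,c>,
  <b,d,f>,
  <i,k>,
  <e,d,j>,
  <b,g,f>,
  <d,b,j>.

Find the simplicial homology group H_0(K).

H_0 ≅ Z^2.

Fix the vertex order a < b < c < d < e < f < g < h < i < j < k and write every simplex with vertices in increasing order. Then dim K = 2 and the simplices of K are:

  0-simplices (11): a, b, c, d, e, f, g, h, i, j, k
  1-simplices (17): ac, ah, bd, bf, bg, bj, ci, de, df, dj, ef, eg, ej, fg, gj, hk, ik
  2-simplices (8): bdf, bdj, bfg, bgj, def, dej, efg, egj

Hence C_0 ≅ Z^11, C_1 ≅ Z^17, C_2 ≅ Z^8.

The boundary map ∂_1: C_1 → C_0 sends each edge [p,q] (with p < q) to q − p. For instance
  ∂bf = f − b.
The resulting 11×17 matrix has rank 9, and its Smith normal form has invariant factors (1,1,1,1,1,1,1,1,1).

Boundary ∂_2: C_2 → C_1 maps a triangle to the signed sum of its edges. For instance
  ∂bdf = df − bf + bd,
  ∂bdj = dj − bj + bd.
This gives a 17×8 integer matrix of rank 7; reducing to Smith normal form yields diagonal entries (1,1,1,1,1,1,1).

From H_k ≅ ker(∂_k) / im(∂_{k+1}) we obtain:

  H_0: rank C_0 − rank ∂_1 = 11 − 9 = 2, and the invariant factors of ∂_1 are all 1, so H_0 = Z^2.

(K is a triangulation of the disjoint union of the circle S^1 and the 2-sphere S^2.)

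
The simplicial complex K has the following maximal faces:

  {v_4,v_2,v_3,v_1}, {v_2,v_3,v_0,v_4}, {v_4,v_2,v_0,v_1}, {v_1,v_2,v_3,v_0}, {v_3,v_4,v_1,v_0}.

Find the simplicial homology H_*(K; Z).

K has 5 vertices, 10 edges, 10 triangles, 5 3-simplices.
rank ∂_0 = 0, rank ∂_1 = 4 ⇒ b_0 = 5 − 0 − 4 = 1; all invariant factors of ∂_1 are 1 so no torsion. So H_0 ≅ Z.
rank ∂_1 = 4, rank ∂_2 = 6 ⇒ b_1 = 10 − 4 − 6 = 0; all invariant factors of ∂_2 are 1 so no torsion. So H_1 ≅ 0.
rank ∂_2 = 6, rank ∂_3 = 4 ⇒ b_2 = 10 − 6 − 4 = 0; all invariant factors of ∂_3 are 1 so no torsion. So H_2 ≅ 0.
rank ∂_3 = 4, rank ∂_4 = 0 ⇒ b_3 = 5 − 4 − 0 = 1. So H_3 ≅ Z.

H_0 ≅ Z,  H_1 = 0,  H_2 = 0,  H_3 ≅ Z.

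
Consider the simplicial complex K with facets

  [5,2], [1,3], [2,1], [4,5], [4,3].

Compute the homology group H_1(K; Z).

H_1 = Z.

Order the vertices as 1 < 2 < 3 < 4 < 5. Listing each simplex with vertices in this order, K has dimension 1 with simplices:

  0-simplices (5): [1], [2], [3], [4], [5]
  1-simplices (5): [1,2], [1,3], [2,5], [3,4], [4,5]

giving chain groups C_0 ≅ Z^5, C_1 ≅ Z^5.

The boundary map ∂_1: C_1 → C_0 maps an edge to its endpoints' difference, ∂[p,q] = q − p.
The 5×5 boundary matrix has rank 4 and Smith normal form diag(1,1,1,1).

Now H_k = ker ∂_k / im ∂_{k+1}, so:

  H_1: rank ker ∂_1 − rank ∂_2 = (5 − 4) − 0 = 1, and there is no ∂_2, so H_1 ≅ Z.

(K is a triangulation of the circle S^1.)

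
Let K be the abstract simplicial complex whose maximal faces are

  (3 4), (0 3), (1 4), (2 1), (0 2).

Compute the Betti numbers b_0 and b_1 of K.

b_0 = 1, b_1 = 1.

Order the vertices as 0 < 1 < 2 < 3 < 4. Listing each simplex with vertices in this order, K has dimension 1 with simplices:

  0-simplices (5): [0], [1], [2], [3], [4]
  1-simplices (5): [0,2], [0,3], [1,2], [1,4], [3,4]

giving chain groups C_0 ≅ Z^5, C_1 ≅ Z^5.

∂_1: C_1 → C_0 sends each edge [p,q] (with p < q) to q − p. For instance
  ∂[1,4] = [4] − [1].
This gives a 5×5 integer matrix of rank 4; reducing to Smith normal form yields diagonal entries (1,1,1,1).

From H_k ≅ ker(∂_k) / im(∂_{k+1}) we obtain:

  H_0: rank C_0 − rank ∂_1 = 5 − 4 = 1, and the invariant factors of ∂_1 are all 1, so H_0 = Z.
  H_1: rank ker ∂_1 − rank ∂_2 = (5 − 4) − 0 = 1, and there is no ∂_2, so H_1 = Z.

Hence the Betti numbers are b_0 = 1, b_1 = 1.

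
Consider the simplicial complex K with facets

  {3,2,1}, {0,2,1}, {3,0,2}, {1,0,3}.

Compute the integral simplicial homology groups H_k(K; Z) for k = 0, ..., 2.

H_0 = Z,  H_1 = 0,  H_2 = Z.

Fix the vertex order 0 < 1 < 2 < 3 and write every simplex with vertices in increasing order. Then dim K = 2 and the simplices of K are:

  0-simplices (4): [0], [1], [2], [3]
  1-simplices (6): [0,1], [0,2], [0,3], [1,2], [1,3], [2,3]
  2-simplices (4): [0,1,2], [0,1,3], [0,2,3], [1,2,3]

so the chain groups are C_0 ≅ Z^4, C_1 ≅ Z^6, C_2 ≅ Z^4.

∂_1: C_1 → C_0 sends each edge [p,q] (with p < q) to q − p. For instance
  ∂[1,3] = [3] − [1].
This gives a 4×6 integer matrix of rank 3; reducing to Smith normal form yields diagonal entries (1,1,1).

The boundary map ∂_2: C_2 → C_1 maps a triangle to the signed sum of its edges. For instance
  ∂[0,1,2] = [1,2] − [0,2] + [0,1],
  ∂[0,2,3] = [2,3] − [0,3] + [0,2].
The resulting 6×4 matrix has rank 3, and its Smith normal form has invariant factors (1,1,1).

Computing H_k = (kernel of ∂_k) / (image of ∂_{k+1}):

  H_0: rank C_0 − rank ∂_1 = 4 − 3 = 1, and the invariant factors of ∂_1 are all 1, so H_0 = Z.
  H_1: rank ker ∂_1 − rank ∂_2 = (6 − 3) − 3 = 0, and the invariant factors of ∂_2 are all 1, so H_1 = 0.
  H_2: rank ker ∂_2 − rank ∂_3 = (4 − 3) − 0 = 1, and there is no ∂_3, so H_2 = Z.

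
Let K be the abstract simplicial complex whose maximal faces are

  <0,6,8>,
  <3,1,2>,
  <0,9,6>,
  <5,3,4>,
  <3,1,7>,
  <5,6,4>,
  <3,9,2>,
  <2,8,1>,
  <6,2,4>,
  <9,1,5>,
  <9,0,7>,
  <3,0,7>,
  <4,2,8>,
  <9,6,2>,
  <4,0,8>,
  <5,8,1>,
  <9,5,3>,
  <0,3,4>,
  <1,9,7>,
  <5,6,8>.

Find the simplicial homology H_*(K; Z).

H_0 = Z,  H_1 = Z ⊕ Z/2,  H_2 = 0.

Take the total order 0 < 1 < 2 < 3 < 4 < 5 < 6 < 7 < 8 < 9 on the vertex set. Then K (dimension 2) consists of the simplices:

  0-simplices (10): [0], [1], [2], [3], [4], [5], [6], [7], [8], [9]
  1-simplices (30): (30 of them)
  2-simplices (20): (20 of them)

Hence C_0 ≅ Z^10, C_1 ≅ Z^30, C_2 ≅ Z^20.

The boundary map ∂_1: C_1 → C_0 sends each edge [p,q] (with p < q) to q − p.
The resulting 10×30 matrix has rank 9, and its Smith normal form has invariant factors (1,1,1,1,1,1,1,1,1).

∂_2: C_2 → C_1 acts by ∂[p,q,r] = [q,r] − [p,r] + [p,q]. For instance
  ∂[0,3,7] = [3,7] − [0,7] + [0,3],
  ∂[2,6,9] = [6,9] − [2,9] + [2,6].
The resulting 30×20 matrix has rank 20, and its Smith normal form has invariant factors (1,1,1,1,1,1,1,1,1,1,1,1,1,1,1,1,1,1,1,2).

Computing H_k = (kernel of ∂_k) / (image of ∂_{k+1}):

  H_0: rank C_0 − rank ∂_1 = 10 − 9 = 1, and the invariant factors of ∂_1 are all 1, so H_0 = Z.
  H_1: rank ker ∂_1 − rank ∂_2 = (30 − 9) − 20 = 1, and ∂_2 has invariant factor 2 > 1, so H_1 = Z ⊕ Z/2.
  H_2: rank ker ∂_2 − rank ∂_3 = (20 − 20) − 0 = 0, and there is no ∂_3, so H_2 = 0.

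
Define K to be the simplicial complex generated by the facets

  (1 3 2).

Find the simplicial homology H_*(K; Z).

Take the total order 1 < 2 < 3 on the vertex set. Then K (dimension 2) consists of the simplices:

  0-simplices (3): [1], [2], [3]
  1-simplices (3): [1,2], [1,3], [2,3]
  2-simplices (1): [1,2,3]

giving chain groups C_0 ≅ Z^3, C_1 ≅ Z^3, C_2 ≅ Z^1.

The boundary map ∂_1: C_1 → C_0 is given by ∂[p,q] = [q] − [p].
The resulting 3×3 matrix has rank 2, and its Smith normal form has invariant factors (1,1).

The boundary map ∂_2: C_2 → C_1 acts by ∂[p,q,r] = [q,r] − [p,r] + [p,q]. For instance
  ∂[1,2,3] = [2,3] − [1,3] + [1,2].
The resulting 3×1 matrix has rank 1, and its Smith normal form has invariant factors (1).

Computing H_k = (kernel of ∂_k) / (image of ∂_{k+1}):

  H_0: rank C_0 − rank ∂_1 = 3 − 2 = 1, and the invariant factors of ∂_1 are all 1, so H_0 ≅ Z.
  H_1: rank ker ∂_1 − rank ∂_2 = (3 − 2) − 1 = 0, and the invariant factors of ∂_2 are all 1, so H_1 ≅ 0.
  H_2: rank ker ∂_2 − rank ∂_3 = (1 − 1) − 0 = 0, and there is no ∂_3, so H_2 ≅ 0.

H_0 ≅ Z,  H_1 = 0,  H_2 = 0.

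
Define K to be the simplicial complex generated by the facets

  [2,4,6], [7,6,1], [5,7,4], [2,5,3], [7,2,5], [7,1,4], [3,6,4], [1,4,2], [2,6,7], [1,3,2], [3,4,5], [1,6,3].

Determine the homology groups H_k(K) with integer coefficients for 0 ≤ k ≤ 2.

We work with the vertex ordering 1 < 2 < 3 < 4 < 5 < 6 < 7. The simplices of K, each written with vertices in increasing order, are:

  0-simplices (7): [1], [2], [3], [4], [5], [6], [7]
  1-simplices (18): [1,2], [1,3], [1,4], [1,6], [1,7], [2,3], [2,4], [2,5], [2,6], [2,7], [3,4], [3,5], [3,6], [4,5], [4,6], [4,7], [5,7], [6,7]
  2-simplices (12): [1,2,3], [1,2,4], [1,3,6], [1,4,7], [1,6,7], [2,3,5], [2,4,6], [2,5,7], [2,6,7], [3,4,5], [3,4,6], [4,5,7]

giving chain groups C_0 ≅ Z^7, C_1 ≅ Z^18, C_2 ≅ Z^12.

∂_1: C_1 → C_0 sends each edge [p,q] (with p < q) to q − p.
This gives a 7×18 integer matrix of rank 6; reducing to Smith normal form yields diagonal entries (1,1,1,1,1,1).

Boundary ∂_2: C_2 → C_1 maps a triangle to the signed sum of its edges. For instance
  ∂[1,3,6] = [3,6] − [1,6] + [1,3],
  ∂[3,4,6] = [4,6] − [3,6] + [3,4].
The resulting 18×12 matrix has rank 12, and its Smith normal form has invariant factors (1,1,1,1,1,1,1,1,1,1,1,2).

Now H_k = ker ∂_k / im ∂_{k+1}, so:

  H_0: rank C_0 − rank ∂_1 = 7 − 6 = 1, and the invariant factors of ∂_1 are all 1, so H_0 = Z.
  H_1: rank ker ∂_1 − rank ∂_2 = (18 − 6) − 12 = 0, and ∂_2 has invariant factor 2 > 1, so H_1 = Z/2.
  H_2: rank ker ∂_2 − rank ∂_3 = (12 − 12) − 0 = 0, and there is no ∂_3, so H_2 = 0.

As a check, the Euler characteristic is 7 − 18 + 12 = 1, which agrees with 1 − 0 + 0 = 1.

H_0 = Z,  H_1 = Z/2,  H_2 = 0.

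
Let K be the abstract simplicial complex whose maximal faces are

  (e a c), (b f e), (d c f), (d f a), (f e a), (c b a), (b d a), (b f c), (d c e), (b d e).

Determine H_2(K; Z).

Take the total order a < b < c < d < e < f on the vertex set. Then K (dimension 2) consists of the simplices:

  0-simplices (6): a, b, c, d, e, f
  1-simplices (15): ab, ac, ad, ae, af, bc, bd, be, bf, cd, ce, cf, de, df, ef
  2-simplices (10): abc, abd, ace, adf, aef, bcf, bde, bef, cde, cdf

giving chain groups C_0 ≅ Z^6, C_1 ≅ Z^15, C_2 ≅ Z^10.

Boundary ∂_1: C_1 → C_0 sends each edge [p,q] (with p < q) to q − p. For instance
  ∂ae = e − a.
The resulting 6×15 matrix has rank 5, and its Smith normal form has invariant factors (1,1,1,1,1).

The boundary map ∂_2: C_2 → C_1 sends each 2-simplex [p,q,r] to [q,r] − [p,r] + [p,q]. For instance
  ∂bcf = cf − bf + bc,
  ∂cdf = df − cf + cd.
As a 15×10 matrix over Z this has rank 10, with invariant factors (1,1,1,1,1,1,1,1,1,2).

Computing H_k = (kernel of ∂_k) / (image of ∂_{k+1}):

  H_2: rank ker ∂_2 − rank ∂_3 = (10 − 10) − 0 = 0, and there is no ∂_3, so H_2 = 0.

(K is a triangulation of the real projective plane RP^2.)

H_2 = 0.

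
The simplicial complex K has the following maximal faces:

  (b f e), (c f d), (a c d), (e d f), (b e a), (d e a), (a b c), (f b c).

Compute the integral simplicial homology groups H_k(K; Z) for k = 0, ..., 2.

H_0 = Z,  H_1 = 0,  H_2 = Z.

Take the total order a < b < c < d < e < f on the vertex set. Then K (dimension 2) consists of the simplices:

  0-simplices (6): a, b, c, d, e, f
  1-simplices (12): ab, ac, ad, ae, bc, be, bf, cd, cf, de, df, ef
  2-simplices (8): abc, abe, acd, ade, bcf, bef, cdf, def

so the chain groups are C_0 ≅ Z^6, C_1 ≅ Z^12, C_2 ≅ Z^8.

The boundary map ∂_1: C_1 → C_0 maps an edge to its endpoints' difference, ∂[p,q] = q − p. For instance
  ∂ae = e − a.
This gives a 6×12 integer matrix of rank 5; reducing to Smith normal form yields diagonal entries (1,1,1,1,1).

The boundary map ∂_2: C_2 → C_1 acts by ∂[p,q,r] = [q,r] − [p,r] + [p,q]. For instance
  ∂bcf = cf − bf + bc,
  ∂ade = de − ae + ad.
The 12×8 boundary matrix has rank 7 and Smith normal form diag(1,1,1,1,1,1,1).

Computing H_k = (kernel of ∂_k) / (image of ∂_{k+1}):

  H_0: rank C_0 − rank ∂_1 = 6 − 5 = 1, and the invariant factors of ∂_1 are all 1, so H_0 ≅ Z.
  H_1: rank ker ∂_1 − rank ∂_2 = (12 − 5) − 7 = 0, and the invariant factors of ∂_2 are all 1, so H_1 ≅ 0.
  H_2: rank ker ∂_2 − rank ∂_3 = (8 − 7) − 0 = 1, and there is no ∂_3, so H_2 ≅ Z.

As a check, the Euler characteristic is 6 − 12 + 8 = 2, which agrees with 1 − 0 + 1 = 2.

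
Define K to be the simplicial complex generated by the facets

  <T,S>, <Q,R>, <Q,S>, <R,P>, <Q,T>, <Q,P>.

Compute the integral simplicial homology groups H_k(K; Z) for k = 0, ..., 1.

H_0 = Z,  H_1 = Z^2.

Fix the vertex order P < Q < R < S < T and write every simplex with vertices in increasing order. Then dim K = 1 and the simplices of K are:

  0-simplices (5): P, Q, R, S, T
  1-simplices (6): PQ, PR, QR, QS, QT, ST

so the chain groups are C_0 ≅ Z^5, C_1 ≅ Z^6.

∂_1: C_1 → C_0 maps an edge to its endpoints' difference, ∂[p,q] = q − p. For instance
  ∂PQ = Q − P.
This gives a 5×6 integer matrix of rank 4; reducing to Smith normal form yields diagonal entries (1,1,1,1).

Now H_k = ker ∂_k / im ∂_{k+1}, so:

  H_0: rank C_0 − rank ∂_1 = 5 − 4 = 1, and the invariant factors of ∂_1 are all 1, so H_0 ≅ Z.
  H_1: rank ker ∂_1 − rank ∂_2 = (6 − 4) − 0 = 2, and there is no ∂_2, so H_1 ≅ Z^2.

As a check, the Euler characteristic is 5 − 6 = -1, which agrees with 1 − 2 = -1.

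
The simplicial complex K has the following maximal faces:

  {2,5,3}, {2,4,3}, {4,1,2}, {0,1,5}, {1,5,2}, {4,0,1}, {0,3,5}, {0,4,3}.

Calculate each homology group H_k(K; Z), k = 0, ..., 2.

H_0 ≅ Z,  H_1 = 0,  H_2 ≅ Z.

Take the total order 0 < 1 < 2 < 3 < 4 < 5 on the vertex set. Then K (dimension 2) consists of the simplices:

  0-simplices (6): [0], [1], [2], [3], [4], [5]
  1-simplices (12): [0,1], [0,3], [0,4], [0,5], [1,2], [1,4], [1,5], [2,3], [2,4], [2,5], [3,4], [3,5]
  2-simplices (8): [0,1,4], [0,1,5], [0,3,4], [0,3,5], [1,2,4], [1,2,5], [2,3,4], [2,3,5]

giving chain groups C_0 ≅ Z^6, C_1 ≅ Z^12, C_2 ≅ Z^8.

The boundary map ∂_1: C_1 → C_0 maps an edge to its endpoints' difference, ∂[p,q] = q − p. For instance
  ∂[2,4] = [4] − [2].
This gives a 6×12 integer matrix of rank 5; reducing to Smith normal form yields diagonal entries (1,1,1,1,1).

∂_2: C_2 → C_1 sends each 2-simplex [p,q,r] to [q,r] − [p,r] + [p,q]. For instance
  ∂[0,1,4] = [1,4] − [0,4] + [0,1],
  ∂[2,3,4] = [3,4] − [2,4] + [2,3].
This gives a 12×8 integer matrix of rank 7; reducing to Smith normal form yields diagonal entries (1,1,1,1,1,1,1).

Computing H_k = (kernel of ∂_k) / (image of ∂_{k+1}):

  H_0: rank C_0 − rank ∂_1 = 6 − 5 = 1, and the invariant factors of ∂_1 are all 1, so H_0 ≅ Z.
  H_1: rank ker ∂_1 − rank ∂_2 = (12 − 5) − 7 = 0, and the invariant factors of ∂_2 are all 1, so H_1 ≅ 0.
  H_2: rank ker ∂_2 − rank ∂_3 = (8 − 7) − 0 = 1, and there is no ∂_3, so H_2 ≅ Z.

As a check, the Euler characteristic is 6 − 12 + 8 = 2, which agrees with 1 − 0 + 1 = 2.
(K is a triangulation of the 2-sphere S^2.)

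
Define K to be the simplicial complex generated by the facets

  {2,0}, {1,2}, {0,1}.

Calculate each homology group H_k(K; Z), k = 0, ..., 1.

H_0 ≅ Z,  H_1 ≅ Z.

Fix the vertex order 0 < 1 < 2 and write every simplex with vertices in increasing order. Then dim K = 1 and the simplices of K are:

  0-simplices (3): [0], [1], [2]
  1-simplices (3): [0,1], [0,2], [1,2]

Hence C_0 ≅ Z^3, C_1 ≅ Z^3.

The boundary map ∂_1: C_1 → C_0 maps an edge to its endpoints' difference, ∂[p,q] = q − p.
This gives a 3×3 integer matrix of rank 2; reducing to Smith normal form yields diagonal entries (1,1).

Reading off H_k = ker ∂_k / im ∂_{k+1}:

  H_0: rank C_0 − rank ∂_1 = 3 − 2 = 1, and the invariant factors of ∂_1 are all 1, so H_0 = Z.
  H_1: rank ker ∂_1 − rank ∂_2 = (3 − 2) − 0 = 1, and there is no ∂_2, so H_1 = Z.

As a check, the Euler characteristic is 3 − 3 = 0, which agrees with 1 − 1 = 0.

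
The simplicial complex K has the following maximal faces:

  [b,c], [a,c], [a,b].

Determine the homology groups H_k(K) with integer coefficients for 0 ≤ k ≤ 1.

We work with the vertex ordering a < b < c. The simplices of K, each written with vertices in increasing order, are:

  0-simplices (3): a, b, c
  1-simplices (3): ab, ac, bc

Hence C_0 ≅ Z^3, C_1 ≅ Z^3.

The boundary map ∂_1: C_1 → C_0 maps an edge to its endpoints' difference, ∂[p,q] = q − p. For instance
  ∂bc = c − b.
The resulting 3×3 matrix has rank 2, and its Smith normal form has invariant factors (1,1).

Now H_k = ker ∂_k / im ∂_{k+1}, so:

  H_0: rank C_0 − rank ∂_1 = 3 − 2 = 1, and the invariant factors of ∂_1 are all 1, so H_0 ≅ Z.
  H_1: rank ker ∂_1 − rank ∂_2 = (3 − 2) − 0 = 1, and there is no ∂_2, so H_1 ≅ Z.

As a check, the Euler characteristic is 3 − 3 = 0, which agrees with 1 − 1 = 0.
(K is a triangulation of the circle S^1.)

H_0 = Z,  H_1 = Z.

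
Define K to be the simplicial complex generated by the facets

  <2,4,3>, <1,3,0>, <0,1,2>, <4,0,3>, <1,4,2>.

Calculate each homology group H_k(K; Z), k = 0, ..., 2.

H_0 ≅ Z,  H_1 ≅ Z,  H_2 = 0.

Order the vertices as 0 < 1 < 2 < 3 < 4. Listing each simplex with vertices in this order, K has dimension 2 with simplices:

  0-simplices (5): [0], [1], [2], [3], [4]
  1-simplices (10): [0,1], [0,2], [0,3], [0,4], [1,2], [1,3], [1,4], [2,3], [2,4], [3,4]
  2-simplices (5): [0,1,2], [0,1,3], [0,3,4], [1,2,4], [2,3,4]

Hence C_0 ≅ Z^5, C_1 ≅ Z^10, C_2 ≅ Z^5.

Boundary ∂_1: C_1 → C_0 sends each edge [p,q] (with p < q) to q − p. For instance
  ∂[2,3] = [3] − [2].
This gives a 5×10 integer matrix of rank 4; reducing to Smith normal form yields diagonal entries (1,1,1,1).

∂_2: C_2 → C_1 maps a triangle to the signed sum of its edges. For instance
  ∂[0,1,3] = [1,3] − [0,3] + [0,1],
  ∂[0,3,4] = [3,4] − [0,4] + [0,3].
As a 10×5 matrix over Z this has rank 5, with invariant factors (1,1,1,1,1).

From H_k ≅ ker(∂_k) / im(∂_{k+1}) we obtain:

  H_0: rank C_0 − rank ∂_1 = 5 − 4 = 1, and the invariant factors of ∂_1 are all 1, so H_0 = Z.
  H_1: rank ker ∂_1 − rank ∂_2 = (10 − 4) − 5 = 1, and the invariant factors of ∂_2 are all 1, so H_1 = Z.
  H_2: rank ker ∂_2 − rank ∂_3 = (5 − 5) − 0 = 0, and there is no ∂_3, so H_2 = 0.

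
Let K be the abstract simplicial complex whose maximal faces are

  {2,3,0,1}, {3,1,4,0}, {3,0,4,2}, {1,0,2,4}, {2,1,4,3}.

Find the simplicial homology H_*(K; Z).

Order the vertices as 0 < 1 < 2 < 3 < 4. Listing each simplex with vertices in this order, K has dimension 3 with simplices:

  0-simplices (5): [0], [1], [2], [3], [4]
  1-simplices (10): [0,1], [0,2], [0,3], [0,4], [1,2], [1,3], [1,4], [2,3], [2,4], [3,4]
  2-simplices (10): [0,1,2], [0,1,3], [0,1,4], [0,2,3], [0,2,4], [0,3,4], [1,2,3], [1,2,4], [1,3,4], [2,3,4]
  3-simplices (5): [0,1,2,3], [0,1,2,4], [0,1,3,4], [0,2,3,4], [1,2,3,4]

Hence C_0 ≅ Z^5, C_1 ≅ Z^10, C_2 ≅ Z^10, C_3 ≅ Z^5.

Boundary ∂_1: C_1 → C_0 sends each edge [p,q] (with p < q) to q − p. For instance
  ∂[2,4] = [4] − [2].
The resulting 5×10 matrix has rank 4, and its Smith normal form has invariant factors (1,1,1,1).

Boundary ∂_2: C_2 → C_1 maps a triangle to the signed sum of its edges. For instance
  ∂[1,3,4] = [3,4] − [1,4] + [1,3],
  ∂[0,1,4] = [1,4] − [0,4] + [0,1].
As a 10×10 matrix over Z this has rank 6, with invariant factors (1,1,1,1,1,1).

The boundary map ∂_3: C_3 → C_2 sends each 3-simplex σ to the alternating sum Σ_i (−1)^i (σ with its i-th vertex removed). For instance
  ∂[1,2,3,4] = [2,3,4] − [1,3,4] + [1,2,4] − [1,2,3],
  ∂[0,1,3,4] = [1,3,4] − [0,3,4] + [0,1,4] − [0,1,3].
The 10×5 boundary matrix has rank 4 and Smith normal form diag(1,1,1,1).

From H_k ≅ ker(∂_k) / im(∂_{k+1}) we obtain:

  H_0: rank C_0 − rank ∂_1 = 5 − 4 = 1, and the invariant factors of ∂_1 are all 1, so H_0 ≅ Z.
  H_1: rank ker ∂_1 − rank ∂_2 = (10 − 4) − 6 = 0, and the invariant factors of ∂_2 are all 1, so H_1 ≅ 0.
  H_2: rank ker ∂_2 − rank ∂_3 = (10 − 6) − 4 = 0, and the invariant factors of ∂_3 are all 1, so H_2 ≅ 0.
  H_3: rank ker ∂_3 − rank ∂_4 = (5 − 4) − 0 = 1, and there is no ∂_4, so H_3 ≅ Z.

As a check, the Euler characteristic is 5 − 10 + 10 − 5 = 0, which agrees with 1 − 0 + 0 − 1 = 0.

H_0 = Z,  H_1 = 0,  H_2 = 0,  H_3 = Z.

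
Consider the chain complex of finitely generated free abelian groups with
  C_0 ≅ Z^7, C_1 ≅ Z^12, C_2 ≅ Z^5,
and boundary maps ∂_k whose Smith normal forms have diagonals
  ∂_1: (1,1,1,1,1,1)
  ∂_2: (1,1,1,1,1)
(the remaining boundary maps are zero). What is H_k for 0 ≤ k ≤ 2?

H_0 = Z,  H_1 = Z,  H_2 = 0.

H_0: b_0 = 7 − 0 − 6 = 1; torsion from ∂_1 factors > 1: none. So H_0 = Z.
H_1: b_1 = 12 − 6 − 5 = 1; torsion from ∂_2 factors > 1: none. So H_1 = Z.
H_2: b_2 = 5 − 5 − 0 = 0; torsion from ∂_3 factors > 1: none. So H_2 = 0.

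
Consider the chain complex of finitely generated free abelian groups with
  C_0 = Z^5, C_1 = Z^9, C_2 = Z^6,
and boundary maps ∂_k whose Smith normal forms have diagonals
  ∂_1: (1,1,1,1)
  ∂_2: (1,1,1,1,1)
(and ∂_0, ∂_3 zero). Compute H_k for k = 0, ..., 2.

H_0 = Z,  H_1 = 0,  H_2 = Z.

H_0: b_0 = 5 − 0 − 4 = 1; torsion from ∂_1 factors > 1: none. So H_0 = Z.
H_1: b_1 = 9 − 4 − 5 = 0; torsion from ∂_2 factors > 1: none. So H_1 = 0.
H_2: b_2 = 6 − 5 − 0 = 1; torsion from ∂_3 factors > 1: none. So H_2 = Z.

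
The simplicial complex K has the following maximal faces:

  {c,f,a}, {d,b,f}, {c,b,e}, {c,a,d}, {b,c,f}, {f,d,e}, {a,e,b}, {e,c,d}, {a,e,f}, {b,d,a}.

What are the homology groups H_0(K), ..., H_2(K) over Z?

Order the vertices as a < b < c < d < e < f. Listing each simplex with vertices in this order, K has dimension 2 with simplices:

  0-simplices (6): a, b, c, d, e, f
  1-simplices (15): ab, ac, ad, ae, af, bc, bd, be, bf, cd, ce, cf, de, df, ef
  2-simplices (10): abd, abe, acd, acf, aef, bce, bcf, bdf, cde, def

so the chain groups are C_0 ≅ Z^6, C_1 ≅ Z^15, C_2 ≅ Z^10.

The boundary map ∂_1: C_1 → C_0 sends each edge [p,q] (with p < q) to q − p.
This gives a 6×15 integer matrix of rank 5; reducing to Smith normal form yields diagonal entries (1,1,1,1,1).

The boundary map ∂_2: C_2 → C_1 sends each 2-simplex [p,q,r] to [q,r] − [p,r] + [p,q]. For instance
  ∂acd = cd − ad + ac,
  ∂def = ef − df + de.
As a 15×10 matrix over Z this has rank 10, with invariant factors (1,1,1,1,1,1,1,1,1,2).

From H_k ≅ ker(∂_k) / im(∂_{k+1}) we obtain:

  H_0: rank C_0 − rank ∂_1 = 6 − 5 = 1, and the invariant factors of ∂_1 are all 1, so H_0 = Z.
  H_1: rank ker ∂_1 − rank ∂_2 = (15 − 5) − 10 = 0, and ∂_2 has invariant factor 2 > 1, so H_1 = Z/2.
  H_2: rank ker ∂_2 − rank ∂_3 = (10 − 10) − 0 = 0, and there is no ∂_3, so H_2 = 0.

As a check, the Euler characteristic is 6 − 15 + 10 = 1, which agrees with 1 − 0 + 0 = 1.

H_0 = Z,  H_1 = Z/2,  H_2 = 0.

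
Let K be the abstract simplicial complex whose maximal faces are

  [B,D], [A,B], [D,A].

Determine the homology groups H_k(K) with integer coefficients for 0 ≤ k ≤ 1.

H_0 ≅ Z,  H_1 ≅ Z.

K has 3 vertices, 3 edges.
rank ∂_0 = 0, rank ∂_1 = 2 ⇒ b_0 = 3 − 0 − 2 = 1; all invariant factors of ∂_1 are 1 so no torsion. So H_0 ≅ Z.
rank ∂_1 = 2, rank ∂_2 = 0 ⇒ b_1 = 3 − 2 − 0 = 1. So H_1 ≅ Z.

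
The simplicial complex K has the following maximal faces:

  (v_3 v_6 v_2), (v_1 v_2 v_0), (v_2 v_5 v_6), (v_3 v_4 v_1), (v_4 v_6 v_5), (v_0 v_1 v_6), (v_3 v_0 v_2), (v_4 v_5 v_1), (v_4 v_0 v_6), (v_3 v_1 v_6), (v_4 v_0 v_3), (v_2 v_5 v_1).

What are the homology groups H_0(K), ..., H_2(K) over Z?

Fix the vertex order v_0 < v_1 < v_2 < v_3 < v_4 < v_5 < v_6 and write every simplex with vertices in increasing order. Then dim K = 2 and the simplices of K are:

  0-simplices (7): [v_0], [v_1], [v_2], [v_3], [v_4], [v_5], [v_6]
  1-simplices (18): (18 of them)
  2-simplices (12): (12 of them)

Hence C_0 ≅ Z^7, C_1 ≅ Z^18, C_2 ≅ Z^12.

The boundary map ∂_1: C_1 → C_0 sends each edge [p,q] (with p < q) to q − p. For instance
  ∂[v_1,v_4] = [v_4] − [v_1].
This gives a 7×18 integer matrix of rank 6; reducing to Smith normal form yields diagonal entries (1,1,1,1,1,1).

∂_2: C_2 → C_1 sends each 2-simplex [p,q,r] to [q,r] − [p,r] + [p,q]. For instance
  ∂[v_1,v_4,v_5] = [v_4,v_5] − [v_1,v_5] + [v_1,v_4],
  ∂[v_0,v_2,v_3] = [v_2,v_3] − [v_0,v_3] + [v_0,v_2].
The 18×12 boundary matrix has rank 12 and Smith normal form diag(1,1,1,1,1,1,1,1,1,1,1,2).

From H_k ≅ ker(∂_k) / im(∂_{k+1}) we obtain:

  H_0: rank C_0 − rank ∂_1 = 7 − 6 = 1, and the invariant factors of ∂_1 are all 1, so H_0 ≅ Z.
  H_1: rank ker ∂_1 − rank ∂_2 = (18 − 6) − 12 = 0, and ∂_2 has invariant factor 2 > 1, so H_1 ≅ Z_2.
  H_2: rank ker ∂_2 − rank ∂_3 = (12 − 12) − 0 = 0, and there is no ∂_3, so H_2 ≅ 0.

As a check, the Euler characteristic is 7 − 18 + 12 = 1, which agrees with 1 − 0 + 0 = 1.

H_0 ≅ Z,  H_1 ≅ Z_2,  H_2 = 0.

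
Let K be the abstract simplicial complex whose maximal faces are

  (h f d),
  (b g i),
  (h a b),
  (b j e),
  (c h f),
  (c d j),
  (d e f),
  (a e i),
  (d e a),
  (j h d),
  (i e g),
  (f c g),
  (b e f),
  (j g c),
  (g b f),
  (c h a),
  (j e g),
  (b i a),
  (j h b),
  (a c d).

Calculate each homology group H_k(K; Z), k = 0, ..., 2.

H_0 ≅ Z,  H_1 ≅ Z ⊕ Z/2Z,  H_2 = 0.

Take the total order a < b < c < d < e < f < g < h < i < j on the vertex set. Then K (dimension 2) consists of the simplices:

  0-simplices (10): a, b, c, d, e, f, g, h, i, j
  1-simplices (30): ab, ac, ad, ae, ah, ai, be, bf, bg, bh, bi, bj, cd, cf, cg, ch, cj, de, df, dh, dj, ef, eg, ei, ej, fg, fh, gi, gj, hj
  2-simplices (20): abh, abi, acd, ach, ade, aei, bef, bej, bfg, bgi, bhj, cdj, cfg, cfh, cgj, def, dfh, dhj, egi, egj

giving chain groups C_0 ≅ Z^10, C_1 ≅ Z^30, C_2 ≅ Z^20.

Boundary ∂_1: C_1 → C_0 sends each edge [p,q] (with p < q) to q − p.
The 10×30 boundary matrix has rank 9 and Smith normal form diag(1,1,1,1,1,1,1,1,1).

Boundary ∂_2: C_2 → C_1 maps a triangle to the signed sum of its edges. For instance
  ∂abi = bi − ai + ab,
  ∂ach = ch − ah + ac.
This gives a 30×20 integer matrix of rank 20; reducing to Smith normal form yields diagonal entries (1,1,1,1,1,1,1,1,1,1,1,1,1,1,1,1,1,1,1,2).

Now H_k = ker ∂_k / im ∂_{k+1}, so:

  H_0: rank C_0 − rank ∂_1 = 10 − 9 = 1, and the invariant factors of ∂_1 are all 1, so H_0 = Z.
  H_1: rank ker ∂_1 − rank ∂_2 = (30 − 9) − 20 = 1, and ∂_2 has invariant factor 2 > 1, so H_1 = Z ⊕ Z/2Z.
  H_2: rank ker ∂_2 − rank ∂_3 = (20 − 20) − 0 = 0, and there is no ∂_3, so H_2 = 0.

(K is a triangulation of the Klein bottle.)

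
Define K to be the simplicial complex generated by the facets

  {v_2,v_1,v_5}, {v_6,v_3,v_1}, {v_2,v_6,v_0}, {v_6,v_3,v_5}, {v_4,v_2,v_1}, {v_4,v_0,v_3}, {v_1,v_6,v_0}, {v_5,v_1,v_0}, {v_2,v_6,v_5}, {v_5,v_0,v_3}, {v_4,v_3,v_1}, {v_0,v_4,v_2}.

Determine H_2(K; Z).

H_2 ≅ 0.

Order the vertices as v_0 < v_1 < v_2 < v_3 < v_4 < v_5 < v_6. Listing each simplex with vertices in this order, K has dimension 2 with simplices:

  0-simplices (7): [v_0], [v_1], [v_2], [v_3], [v_4], [v_5], [v_6]
  1-simplices (18): (18 of them)
  2-simplices (12): (12 of them)

Hence C_0 ≅ Z^7, C_1 ≅ Z^18, C_2 ≅ Z^12.

∂_1: C_1 → C_0 sends each edge [p,q] (with p < q) to q − p. For instance
  ∂[v_2,v_6] = [v_6] − [v_2].
This gives a 7×18 integer matrix of rank 6; reducing to Smith normal form yields diagonal entries (1,1,1,1,1,1).

The boundary map ∂_2: C_2 → C_1 sends each 2-simplex [p,q,r] to [q,r] − [p,r] + [p,q]. For instance
  ∂[v_0,v_3,v_5] = [v_3,v_5] − [v_0,v_5] + [v_0,v_3],
  ∂[v_1,v_3,v_6] = [v_3,v_6] − [v_1,v_6] + [v_1,v_3].
This gives a 18×12 integer matrix of rank 12; reducing to Smith normal form yields diagonal entries (1,1,1,1,1,1,1,1,1,1,1,2).

Computing H_k = (kernel of ∂_k) / (image of ∂_{k+1}):

  H_2: rank ker ∂_2 − rank ∂_3 = (12 − 12) − 0 = 0, and there is no ∂_3, so H_2 ≅ 0.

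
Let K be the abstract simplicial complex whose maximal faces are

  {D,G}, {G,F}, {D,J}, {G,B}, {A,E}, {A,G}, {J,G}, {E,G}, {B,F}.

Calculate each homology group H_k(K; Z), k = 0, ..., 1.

H_0 = Z,  H_1 = Z^3.

Order the vertices as A < B < D < E < F < G < J. Listing each simplex with vertices in this order, K has dimension 1 with simplices:

  0-simplices (7): A, B, D, E, F, G, J
  1-simplices (9): AE, AG, BF, BG, DG, DJ, EG, FG, GJ

giving chain groups C_0 ≅ Z^7, C_1 ≅ Z^9.

The boundary map ∂_1: C_1 → C_0 is given by ∂[p,q] = [q] − [p]. For instance
  ∂FG = G − F.
The 7×9 boundary matrix has rank 6 and Smith normal form diag(1,1,1,1,1,1).

From H_k ≅ ker(∂_k) / im(∂_{k+1}) we obtain:

  H_0: rank C_0 − rank ∂_1 = 7 − 6 = 1, and the invariant factors of ∂_1 are all 1, so H_0 = Z.
  H_1: rank ker ∂_1 − rank ∂_2 = (9 − 6) − 0 = 3, and there is no ∂_2, so H_1 = Z^3.

As a check, the Euler characteristic is 7 − 9 = -2, which agrees with 1 − 3 = -2.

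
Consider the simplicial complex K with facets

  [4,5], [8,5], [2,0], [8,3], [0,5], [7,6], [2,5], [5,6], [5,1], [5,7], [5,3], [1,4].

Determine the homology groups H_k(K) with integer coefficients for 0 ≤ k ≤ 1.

H_0 = Z,  H_1 = Z^4.

Fix the vertex order 0 < 1 < 2 < 3 < 4 < 5 < 6 < 7 < 8 and write every simplex with vertices in increasing order. Then dim K = 1 and the simplices of K are:

  0-simplices (9): [0], [1], [2], [3], [4], [5], [6], [7], [8]
  1-simplices (12): [0,2], [0,5], [1,4], [1,5], [2,5], [3,5], [3,8], [4,5], [5,6], [5,7], [5,8], [6,7]

giving chain groups C_0 ≅ Z^9, C_1 ≅ Z^12.

Boundary ∂_1: C_1 → C_0 maps an edge to its endpoints' difference, ∂[p,q] = q − p. For instance
  ∂[5,6] = [6] − [5].
As a 9×12 matrix over Z this has rank 8, with invariant factors (1,1,1,1,1,1,1,1).

Computing H_k = (kernel of ∂_k) / (image of ∂_{k+1}):

  H_0: rank C_0 − rank ∂_1 = 9 − 8 = 1, and the invariant factors of ∂_1 are all 1, so H_0 ≅ Z.
  H_1: rank ker ∂_1 − rank ∂_2 = (12 − 8) − 0 = 4, and there is no ∂_2, so H_1 ≅ Z^4.

As a check, the Euler characteristic is 9 − 12 = -3, which agrees with 1 − 4 = -3.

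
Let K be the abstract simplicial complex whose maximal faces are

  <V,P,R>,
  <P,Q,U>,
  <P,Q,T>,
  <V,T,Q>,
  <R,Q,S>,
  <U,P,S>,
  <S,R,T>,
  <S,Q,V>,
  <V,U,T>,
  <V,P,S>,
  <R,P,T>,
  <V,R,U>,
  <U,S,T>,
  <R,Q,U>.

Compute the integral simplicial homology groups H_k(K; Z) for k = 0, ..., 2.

K has 7 vertices, 21 edges, 14 triangles.
rank ∂_0 = 0, rank ∂_1 = 6 ⇒ b_0 = 7 − 0 − 6 = 1; all invariant factors of ∂_1 are 1 so no torsion. So H_0 = Z.
rank ∂_1 = 6, rank ∂_2 = 13 ⇒ b_1 = 21 − 6 − 13 = 2; all invariant factors of ∂_2 are 1 so no torsion. So H_1 = Z^2.
rank ∂_2 = 13, rank ∂_3 = 0 ⇒ b_2 = 14 − 13 − 0 = 1. So H_2 = Z.

H_0 = Z,  H_1 = Z^2,  H_2 = Z.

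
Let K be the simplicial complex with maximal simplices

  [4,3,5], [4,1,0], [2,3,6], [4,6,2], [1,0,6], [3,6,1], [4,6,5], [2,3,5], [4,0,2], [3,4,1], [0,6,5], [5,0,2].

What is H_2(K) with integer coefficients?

Take the total order 0 < 1 < 2 < 3 < 4 < 5 < 6 on the vertex set. Then K (dimension 2) consists of the simplices:

  0-simplices (7): [0], [1], [2], [3], [4], [5], [6]
  1-simplices (18): [0,1], [0,2], [0,4], [0,5], [0,6], [1,3], [1,4], [1,6], [2,3], [2,4], [2,5], [2,6], [3,4], [3,5], [3,6], [4,5], [4,6], [5,6]
  2-simplices (12): [0,1,4], [0,1,6], [0,2,4], [0,2,5], [0,5,6], [1,3,4], [1,3,6], [2,3,5], [2,3,6], [2,4,6], [3,4,5], [4,5,6]

Hence C_0 ≅ Z^7, C_1 ≅ Z^18, C_2 ≅ Z^12.

The boundary map ∂_1: C_1 → C_0 sends each edge [p,q] (with p < q) to q − p. For instance
  ∂[4,5] = [5] − [4].
This gives a 7×18 integer matrix of rank 6; reducing to Smith normal form yields diagonal entries (1,1,1,1,1,1).

The boundary map ∂_2: C_2 → C_1 acts by ∂[p,q,r] = [q,r] − [p,r] + [p,q]. For instance
  ∂[0,5,6] = [5,6] − [0,6] + [0,5],
  ∂[0,1,6] = [1,6] − [0,6] + [0,1].
The resulting 18×12 matrix has rank 12, and its Smith normal form has invariant factors (1,1,1,1,1,1,1,1,1,1,1,2).

Reading off H_k = ker ∂_k / im ∂_{k+1}:

  H_2: rank ker ∂_2 − rank ∂_3 = (12 − 12) − 0 = 0, and there is no ∂_3, so H_2 = 0.

(K is a triangulation of the real projective plane RP^2.)

H_2 ≅ 0.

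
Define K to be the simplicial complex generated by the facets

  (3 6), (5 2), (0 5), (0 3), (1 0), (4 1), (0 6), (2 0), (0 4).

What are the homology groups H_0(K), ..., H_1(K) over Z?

H_0 = Z,  H_1 = Z^3.

Order the vertices as 0 < 1 < 2 < 3 < 4 < 5 < 6. Listing each simplex with vertices in this order, K has dimension 1 with simplices:

  0-simplices (7): [0], [1], [2], [3], [4], [5], [6]
  1-simplices (9): [0,1], [0,2], [0,3], [0,4], [0,5], [0,6], [1,4], [2,5], [3,6]

so the chain groups are C_0 ≅ Z^7, C_1 ≅ Z^9.

Boundary ∂_1: C_1 → C_0 is given by ∂[p,q] = [q] − [p].
This gives a 7×9 integer matrix of rank 6; reducing to Smith normal form yields diagonal entries (1,1,1,1,1,1).

Reading off H_k = ker ∂_k / im ∂_{k+1}:

  H_0: rank C_0 − rank ∂_1 = 7 − 6 = 1, and the invariant factors of ∂_1 are all 1, so H_0 = Z.
  H_1: rank ker ∂_1 − rank ∂_2 = (9 − 6) − 0 = 3, and there is no ∂_2, so H_1 = Z^3.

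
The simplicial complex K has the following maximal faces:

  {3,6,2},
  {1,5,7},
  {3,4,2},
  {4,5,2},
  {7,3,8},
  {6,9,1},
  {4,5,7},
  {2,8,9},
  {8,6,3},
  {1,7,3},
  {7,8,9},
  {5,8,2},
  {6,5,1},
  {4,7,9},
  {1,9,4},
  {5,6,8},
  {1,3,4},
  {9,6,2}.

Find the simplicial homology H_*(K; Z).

H_0 = Z,  H_1 = Z × Z/2,  H_2 = 0.

K has 9 vertices, 27 edges, 18 triangles.
rank ∂_0 = 0, rank ∂_1 = 8 ⇒ b_0 = 9 − 0 − 8 = 1; all invariant factors of ∂_1 are 1 so no torsion. So H_0 ≅ Z.
rank ∂_1 = 8, rank ∂_2 = 18 ⇒ b_1 = 27 − 8 − 18 = 1; ∂_2 has invariant factor(s) [2] giving torsion. So H_1 ≅ Z × Z/2.
rank ∂_2 = 18, rank ∂_3 = 0 ⇒ b_2 = 18 − 18 − 0 = 0. So H_2 ≅ 0.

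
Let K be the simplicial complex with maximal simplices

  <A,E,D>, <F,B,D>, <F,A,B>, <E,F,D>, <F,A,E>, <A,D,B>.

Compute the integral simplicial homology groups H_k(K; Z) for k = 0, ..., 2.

Order the vertices as A < B < D < E < F. Listing each simplex with vertices in this order, K has dimension 2 with simplices:

  0-simplices (5): A, B, D, E, F
  1-simplices (9): AB, AD, AE, AF, BD, BF, DE, DF, EF
  2-simplices (6): ABD, ABF, ADE, AEF, BDF, DEF

so the chain groups are C_0 ≅ Z^5, C_1 ≅ Z^9, C_2 ≅ Z^6.

Boundary ∂_1: C_1 → C_0 sends each edge [p,q] (with p < q) to q − p. For instance
  ∂DF = F − D.
This gives a 5×9 integer matrix of rank 4; reducing to Smith normal form yields diagonal entries (1,1,1,1).

∂_2: C_2 → C_1 sends each 2-simplex [p,q,r] to [q,r] − [p,r] + [p,q]. For instance
  ∂ABF = BF − AF + AB,
  ∂DEF = EF − DF + DE.
The 9×6 boundary matrix has rank 5 and Smith normal form diag(1,1,1,1,1).

Computing H_k = (kernel of ∂_k) / (image of ∂_{k+1}):

  H_0: rank C_0 − rank ∂_1 = 5 − 4 = 1, and the invariant factors of ∂_1 are all 1, so H_0 = Z.
  H_1: rank ker ∂_1 − rank ∂_2 = (9 − 4) − 5 = 0, and the invariant factors of ∂_2 are all 1, so H_1 = 0.
  H_2: rank ker ∂_2 − rank ∂_3 = (6 − 5) − 0 = 1, and there is no ∂_3, so H_2 = Z.

H_0 ≅ Z,  H_1 = 0,  H_2 ≅ Z.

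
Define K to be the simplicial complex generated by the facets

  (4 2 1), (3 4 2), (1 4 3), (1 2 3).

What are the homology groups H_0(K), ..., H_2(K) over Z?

Order the vertices as 1 < 2 < 3 < 4. Listing each simplex with vertices in this order, K has dimension 2 with simplices:

  0-simplices (4): [1], [2], [3], [4]
  1-simplices (6): [1,2], [1,3], [1,4], [2,3], [2,4], [3,4]
  2-simplices (4): [1,2,3], [1,2,4], [1,3,4], [2,3,4]

so the chain groups are C_0 ≅ Z^4, C_1 ≅ Z^6, C_2 ≅ Z^4.

∂_1: C_1 → C_0 maps an edge to its endpoints' difference, ∂[p,q] = q − p. For instance
  ∂[1,3] = [3] − [1].
This gives a 4×6 integer matrix of rank 3; reducing to Smith normal form yields diagonal entries (1,1,1).

Boundary ∂_2: C_2 → C_1 acts by ∂[p,q,r] = [q,r] − [p,r] + [p,q]. For instance
  ∂[1,2,3] = [2,3] − [1,3] + [1,2],
  ∂[1,2,4] = [2,4] − [1,4] + [1,2].
The 6×4 boundary matrix has rank 3 and Smith normal form diag(1,1,1).

From H_k ≅ ker(∂_k) / im(∂_{k+1}) we obtain:

  H_0: rank C_0 − rank ∂_1 = 4 − 3 = 1, and the invariant factors of ∂_1 are all 1, so H_0 ≅ Z.
  H_1: rank ker ∂_1 − rank ∂_2 = (6 − 3) − 3 = 0, and the invariant factors of ∂_2 are all 1, so H_1 ≅ 0.
  H_2: rank ker ∂_2 − rank ∂_3 = (4 − 3) − 0 = 1, and there is no ∂_3, so H_2 ≅ Z.

As a check, the Euler characteristic is 4 − 6 + 4 = 2, which agrees with 1 − 0 + 1 = 2.

H_0 ≅ Z,  H_1 = 0,  H_2 ≅ Z.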